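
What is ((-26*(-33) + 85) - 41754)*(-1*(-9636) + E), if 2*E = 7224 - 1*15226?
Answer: -229969985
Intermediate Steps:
E = -4001 (E = (7224 - 1*15226)/2 = (7224 - 15226)/2 = (1/2)*(-8002) = -4001)
((-26*(-33) + 85) - 41754)*(-1*(-9636) + E) = ((-26*(-33) + 85) - 41754)*(-1*(-9636) - 4001) = ((858 + 85) - 41754)*(9636 - 4001) = (943 - 41754)*5635 = -40811*5635 = -229969985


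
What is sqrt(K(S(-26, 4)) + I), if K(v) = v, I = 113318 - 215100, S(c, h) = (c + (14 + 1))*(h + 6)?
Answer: 2*I*sqrt(25473) ≈ 319.21*I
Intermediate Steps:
S(c, h) = (6 + h)*(15 + c) (S(c, h) = (c + 15)*(6 + h) = (15 + c)*(6 + h) = (6 + h)*(15 + c))
I = -101782
sqrt(K(S(-26, 4)) + I) = sqrt((90 + 6*(-26) + 15*4 - 26*4) - 101782) = sqrt((90 - 156 + 60 - 104) - 101782) = sqrt(-110 - 101782) = sqrt(-101892) = 2*I*sqrt(25473)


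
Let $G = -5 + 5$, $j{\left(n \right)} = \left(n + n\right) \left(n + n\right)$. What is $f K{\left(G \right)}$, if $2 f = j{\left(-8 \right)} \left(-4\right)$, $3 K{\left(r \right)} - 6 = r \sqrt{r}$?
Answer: $-1024$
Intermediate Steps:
$j{\left(n \right)} = 4 n^{2}$ ($j{\left(n \right)} = 2 n 2 n = 4 n^{2}$)
$G = 0$
$K{\left(r \right)} = 2 + \frac{r^{\frac{3}{2}}}{3}$ ($K{\left(r \right)} = 2 + \frac{r \sqrt{r}}{3} = 2 + \frac{r^{\frac{3}{2}}}{3}$)
$f = -512$ ($f = \frac{4 \left(-8\right)^{2} \left(-4\right)}{2} = \frac{4 \cdot 64 \left(-4\right)}{2} = \frac{256 \left(-4\right)}{2} = \frac{1}{2} \left(-1024\right) = -512$)
$f K{\left(G \right)} = - 512 \left(2 + \frac{0^{\frac{3}{2}}}{3}\right) = - 512 \left(2 + \frac{1}{3} \cdot 0\right) = - 512 \left(2 + 0\right) = \left(-512\right) 2 = -1024$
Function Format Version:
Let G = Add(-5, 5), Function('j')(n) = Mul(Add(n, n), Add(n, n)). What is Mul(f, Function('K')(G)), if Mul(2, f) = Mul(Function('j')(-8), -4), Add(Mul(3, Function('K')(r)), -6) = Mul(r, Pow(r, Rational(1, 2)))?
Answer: -1024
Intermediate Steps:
Function('j')(n) = Mul(4, Pow(n, 2)) (Function('j')(n) = Mul(Mul(2, n), Mul(2, n)) = Mul(4, Pow(n, 2)))
G = 0
Function('K')(r) = Add(2, Mul(Rational(1, 3), Pow(r, Rational(3, 2)))) (Function('K')(r) = Add(2, Mul(Rational(1, 3), Mul(r, Pow(r, Rational(1, 2))))) = Add(2, Mul(Rational(1, 3), Pow(r, Rational(3, 2)))))
f = -512 (f = Mul(Rational(1, 2), Mul(Mul(4, Pow(-8, 2)), -4)) = Mul(Rational(1, 2), Mul(Mul(4, 64), -4)) = Mul(Rational(1, 2), Mul(256, -4)) = Mul(Rational(1, 2), -1024) = -512)
Mul(f, Function('K')(G)) = Mul(-512, Add(2, Mul(Rational(1, 3), Pow(0, Rational(3, 2))))) = Mul(-512, Add(2, Mul(Rational(1, 3), 0))) = Mul(-512, Add(2, 0)) = Mul(-512, 2) = -1024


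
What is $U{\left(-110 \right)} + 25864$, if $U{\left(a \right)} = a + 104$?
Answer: $25858$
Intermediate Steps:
$U{\left(a \right)} = 104 + a$
$U{\left(-110 \right)} + 25864 = \left(104 - 110\right) + 25864 = -6 + 25864 = 25858$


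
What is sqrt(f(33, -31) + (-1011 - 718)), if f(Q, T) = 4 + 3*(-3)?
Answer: 17*I*sqrt(6) ≈ 41.641*I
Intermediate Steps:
f(Q, T) = -5 (f(Q, T) = 4 - 9 = -5)
sqrt(f(33, -31) + (-1011 - 718)) = sqrt(-5 + (-1011 - 718)) = sqrt(-5 - 1729) = sqrt(-1734) = 17*I*sqrt(6)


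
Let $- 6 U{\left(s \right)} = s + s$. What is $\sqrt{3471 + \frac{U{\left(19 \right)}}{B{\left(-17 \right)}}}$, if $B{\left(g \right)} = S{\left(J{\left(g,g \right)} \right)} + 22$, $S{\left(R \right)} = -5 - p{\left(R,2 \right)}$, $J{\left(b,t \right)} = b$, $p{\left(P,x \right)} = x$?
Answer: $\frac{4 \sqrt{48805}}{15} \approx 58.912$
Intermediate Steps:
$U{\left(s \right)} = - \frac{s}{3}$ ($U{\left(s \right)} = - \frac{s + s}{6} = - \frac{2 s}{6} = - \frac{s}{3}$)
$S{\left(R \right)} = -7$ ($S{\left(R \right)} = -5 - 2 = -7$)
$B{\left(g \right)} = 15$ ($B{\left(g \right)} = -7 + 22 = 15$)
$\sqrt{3471 + \frac{U{\left(19 \right)}}{B{\left(-17 \right)}}} = \sqrt{3471 + \frac{\left(- \frac{1}{3}\right) 19}{15}} = \sqrt{3471 - \frac{19}{45}} = \sqrt{\frac{156176}{45}} = \frac{4 \sqrt{48805}}{15}$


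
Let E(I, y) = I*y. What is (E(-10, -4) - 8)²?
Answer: 1024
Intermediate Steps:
(E(-10, -4) - 8)² = (-10*(-4) - 8)² = (40 - 8)² = 32² = 1024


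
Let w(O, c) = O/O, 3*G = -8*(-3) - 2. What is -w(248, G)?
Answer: -1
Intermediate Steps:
G = 22/3 (G = (-8*(-3) - 2)/3 = (24 - 2)/3 = (⅓)*22 = 22/3 ≈ 7.3333)
w(O, c) = 1
-w(248, G) = -1*1 = -1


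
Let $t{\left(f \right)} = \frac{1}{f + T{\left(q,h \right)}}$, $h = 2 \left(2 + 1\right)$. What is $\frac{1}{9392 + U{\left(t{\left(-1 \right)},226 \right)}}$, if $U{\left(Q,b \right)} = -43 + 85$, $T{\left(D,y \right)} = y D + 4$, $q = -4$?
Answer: $\frac{1}{9434} \approx 0.000106$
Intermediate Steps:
$h = 6$ ($h = 2 \cdot 3 = 6$)
$T{\left(D,y \right)} = 4 + D y$ ($T{\left(D,y \right)} = D y + 4 = 4 + D y$)
$t{\left(f \right)} = \frac{1}{-20 + f}$ ($t{\left(f \right)} = \frac{1}{f + \left(4 - 24\right)} = \frac{1}{f - 20} = \frac{1}{-20 + f}$)
$U{\left(Q,b \right)} = 42$
$\frac{1}{9392 + U{\left(t{\left(-1 \right)},226 \right)}} = \frac{1}{9392 + 42} = \frac{1}{9434}$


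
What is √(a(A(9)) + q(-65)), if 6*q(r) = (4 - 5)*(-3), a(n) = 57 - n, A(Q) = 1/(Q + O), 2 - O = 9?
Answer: √57 ≈ 7.5498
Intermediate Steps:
O = -7 (O = 2 - 1*9 = 2 - 9 = -7)
A(Q) = 1/(-7 + Q) (A(Q) = 1/(Q - 7) = 1/(-7 + Q))
q(r) = ½ (q(r) = ((4 - 5)*(-3))/6 = (-1*(-3))/6 = (⅙)*3 = ½)
√(a(A(9)) + q(-65)) = √((57 - 1/(-7 + 9)) + ½) = √((57 - 1/2) + ½) = √((57 - 1*½) + ½) = √((57 - ½) + ½) = √(113/2 + ½) = √57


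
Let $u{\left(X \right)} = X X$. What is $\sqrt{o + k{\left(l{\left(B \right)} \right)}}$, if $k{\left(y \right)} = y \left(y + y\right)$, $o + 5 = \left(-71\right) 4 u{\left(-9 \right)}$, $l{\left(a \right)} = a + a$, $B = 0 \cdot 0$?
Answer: $i \sqrt{23009} \approx 151.69 i$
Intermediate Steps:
$B = 0$
$u{\left(X \right)} = X^{2}$
$l{\left(a \right)} = 2 a$
$o = -23009$ ($o = -5 + \left(-71\right) 4 \left(-9\right)^{2} = -5 - 23004 = -23009$)
$k{\left(y \right)} = 2 y^{2}$ ($k{\left(y \right)} = y 2 y = 2 y^{2}$)
$\sqrt{o + k{\left(l{\left(B \right)} \right)}} = \sqrt{-23009 + 2 \left(2 \cdot 0\right)^{2}} = \sqrt{-23009 + 2 \cdot 0^{2}} = \sqrt{-23009 + 2 \cdot 0} = \sqrt{-23009 + 0} = \sqrt{-23009} = i \sqrt{23009}$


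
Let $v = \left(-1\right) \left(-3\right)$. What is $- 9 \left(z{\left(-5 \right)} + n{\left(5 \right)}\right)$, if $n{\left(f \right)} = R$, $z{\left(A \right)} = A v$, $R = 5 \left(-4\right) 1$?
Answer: $315$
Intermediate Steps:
$R = -20$ ($R = \left(-20\right) 1 = -20$)
$v = 3$
$z{\left(A \right)} = 3 A$ ($z{\left(A \right)} = A 3 = 3 A$)
$n{\left(f \right)} = -20$
$- 9 \left(z{\left(-5 \right)} + n{\left(5 \right)}\right) = - 9 \left(3 \left(-5\right) - 20\right) = - 9 \left(-15 - 20\right) = \left(-9\right) \left(-35\right) = 315$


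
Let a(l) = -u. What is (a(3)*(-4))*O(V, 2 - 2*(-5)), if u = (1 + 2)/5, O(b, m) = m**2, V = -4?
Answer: 1728/5 ≈ 345.60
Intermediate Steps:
u = 3/5 (u = (1/5)*3 = 3/5 ≈ 0.60000)
a(l) = -3/5 (a(l) = -1*3/5 = -3/5)
(a(3)*(-4))*O(V, 2 - 2*(-5)) = (-3/5*(-4))*(2 - 2*(-5))**2 = 12*(2 + 10)**2/5 = (12/5)*12**2 = (12/5)*144 = 1728/5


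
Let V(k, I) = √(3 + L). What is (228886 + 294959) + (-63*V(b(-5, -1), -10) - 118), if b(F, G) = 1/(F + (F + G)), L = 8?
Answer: 523727 - 63*√11 ≈ 5.2352e+5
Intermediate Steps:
b(F, G) = 1/(G + 2*F)
V(k, I) = √11 (V(k, I) = √(3 + 8) = √11)
(228886 + 294959) + (-63*V(b(-5, -1), -10) - 118) = (228886 + 294959) + (-63*√11 - 118) = 523845 + (-118 - 63*√11) = 523727 - 63*√11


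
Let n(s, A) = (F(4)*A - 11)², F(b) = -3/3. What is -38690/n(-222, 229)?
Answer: -3869/5760 ≈ -0.67170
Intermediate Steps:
F(b) = -1 (F(b) = -3*⅓ = -1)
n(s, A) = (-11 - A)² (n(s, A) = (-A - 11)² = (-11 - A)²)
-38690/n(-222, 229) = -38690/(11 + 229)² = -38690/(240²) = -38690/57600 = -38690*1/57600 = -3869/5760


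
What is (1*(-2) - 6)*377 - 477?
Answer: -3493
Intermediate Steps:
(1*(-2) - 6)*377 - 477 = (-2 - 6)*377 - 477 = -8*377 - 477 = -3016 - 477 = -3493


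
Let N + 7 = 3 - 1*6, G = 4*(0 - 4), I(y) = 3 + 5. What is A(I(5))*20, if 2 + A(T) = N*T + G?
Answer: -1960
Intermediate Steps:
I(y) = 8
G = -16 (G = 4*(-4) = -16)
N = -10 (N = -7 + (3 - 1*6) = -7 + (3 - 6) = -7 - 3 = -10)
A(T) = -18 - 10*T (A(T) = -2 + (-10*T - 16) = -2 + (-16 - 10*T) = -18 - 10*T)
A(I(5))*20 = (-18 - 10*8)*20 = (-18 - 80)*20 = -98*20 = -1960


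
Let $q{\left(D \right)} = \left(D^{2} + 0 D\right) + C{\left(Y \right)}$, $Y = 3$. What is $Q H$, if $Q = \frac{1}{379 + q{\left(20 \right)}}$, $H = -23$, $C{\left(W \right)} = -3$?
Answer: $- \frac{23}{776} \approx -0.029639$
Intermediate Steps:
$q{\left(D \right)} = -3 + D^{2}$ ($q{\left(D \right)} = \left(D^{2} + 0 D\right) - 3 = \left(D^{2} + 0\right) - 3 = D^{2} - 3 = -3 + D^{2}$)
$Q = \frac{1}{776}$ ($Q = \frac{1}{379 - \left(3 - 20^{2}\right)} = \frac{1}{379 + \left(-3 + 400\right)} = \frac{1}{379 + 397} = \frac{1}{776} \approx 0.0012887$)
$Q H = \frac{1}{776} \left(-23\right) = - \frac{23}{776}$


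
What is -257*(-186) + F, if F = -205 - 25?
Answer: 47572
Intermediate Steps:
F = -230
-257*(-186) + F = -257*(-186) - 230 = 47802 - 230 = 47572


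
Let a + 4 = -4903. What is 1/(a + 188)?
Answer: -1/4719 ≈ -0.00021191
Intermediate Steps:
a = -4907 (a = -4 - 4903 = -4907)
1/(a + 188) = 1/(-4907 + 188) = 1/(-4719) = -1/4719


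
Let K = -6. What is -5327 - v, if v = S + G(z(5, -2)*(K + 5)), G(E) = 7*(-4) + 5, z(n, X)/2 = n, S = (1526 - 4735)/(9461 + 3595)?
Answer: -69245815/13056 ≈ -5303.8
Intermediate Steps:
S = -3209/13056 ≈ -0.24579
z(n, X) = 2*n
G(E) = -23 (G(E) = -28 + 5 = -23)
v = -303497/13056 (v = -3209/13056 - 23 = -303497/13056 ≈ -23.246)
-5327 - v = -5327 - 1*(-303497/13056) = -5327 + 303497/13056 = -69245815/13056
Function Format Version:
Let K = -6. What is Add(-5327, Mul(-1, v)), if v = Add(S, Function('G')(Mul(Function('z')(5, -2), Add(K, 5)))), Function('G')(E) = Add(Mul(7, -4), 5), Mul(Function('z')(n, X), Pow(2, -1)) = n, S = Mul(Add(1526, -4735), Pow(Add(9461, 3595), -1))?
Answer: Rational(-69245815, 13056) ≈ -5303.8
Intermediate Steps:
S = Rational(-3209, 13056) (S = Mul(-3209, Pow(13056, -1)) = Mul(-3209, Rational(1, 13056)) = Rational(-3209, 13056) ≈ -0.24579)
Function('z')(n, X) = Mul(2, n)
Function('G')(E) = -23 (Function('G')(E) = Add(-28, 5) = -23)
v = Rational(-303497, 13056) (v = Add(Rational(-3209, 13056), -23) = Rational(-303497, 13056) ≈ -23.246)
Add(-5327, Mul(-1, v)) = Add(-5327, Mul(-1, Rational(-303497, 13056))) = Add(-5327, Rational(303497, 13056)) = Rational(-69245815, 13056)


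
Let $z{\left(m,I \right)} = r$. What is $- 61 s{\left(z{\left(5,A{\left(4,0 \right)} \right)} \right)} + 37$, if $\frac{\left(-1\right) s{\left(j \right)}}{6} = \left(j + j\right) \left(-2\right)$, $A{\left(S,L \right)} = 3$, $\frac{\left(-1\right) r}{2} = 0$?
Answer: $37$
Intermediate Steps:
$r = 0$ ($r = \left(-2\right) 0 = 0$)
$z{\left(m,I \right)} = 0$
$s{\left(j \right)} = 24 j$ ($s{\left(j \right)} = - 6 \left(j + j\right) \left(-2\right) = - 6 \cdot 2 j \left(-2\right) = - 6 \left(- 4 j\right) = 24 j$)
$- 61 s{\left(z{\left(5,A{\left(4,0 \right)} \right)} \right)} + 37 = - 61 \cdot 24 \cdot 0 + 37 = \left(-61\right) 0 + 37 = 0 + 37 = 37$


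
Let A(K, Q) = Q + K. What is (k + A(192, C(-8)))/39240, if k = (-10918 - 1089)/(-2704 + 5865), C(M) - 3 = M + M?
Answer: 46151/10336470 ≈ 0.0044649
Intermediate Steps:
C(M) = 3 + 2*M (C(M) = 3 + (M + M) = 3 + 2*M)
k = -12007/3161 ≈ -3.7985
A(K, Q) = K + Q
(k + A(192, C(-8)))/39240 = (-12007/3161 + (192 + (3 + 2*(-8))))/39240 = (-12007/3161 + (192 + (3 - 16)))*(1/39240) = (-12007/3161 + (192 - 13))*(1/39240) = (-12007/3161 + 179)*(1/39240) = (553812/3161)*(1/39240) = 46151/10336470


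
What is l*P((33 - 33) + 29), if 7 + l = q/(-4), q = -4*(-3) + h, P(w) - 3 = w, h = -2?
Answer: -304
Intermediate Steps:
P(w) = 3 + w
q = 10 (q = -4*(-3) - 2 = 12 - 2 = 10)
l = -19/2 (l = -7 + 10/(-4) = -7 + 10*(-¼) = -7 - 5/2 = -19/2 ≈ -9.5000)
l*P((33 - 33) + 29) = -19*(3 + ((33 - 33) + 29))/2 = -19*(3 + (0 + 29))/2 = -19*(3 + 29)/2 = -19/2*32 = -304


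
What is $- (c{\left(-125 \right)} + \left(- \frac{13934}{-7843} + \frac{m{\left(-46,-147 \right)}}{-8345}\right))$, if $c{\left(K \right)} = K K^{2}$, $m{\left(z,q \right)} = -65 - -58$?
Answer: $\frac{127831592650244}{65449835} \approx 1.9531 \cdot 10^{6}$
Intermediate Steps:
$m{\left(z,q \right)} = -7$ ($m{\left(z,q \right)} = -65 + 58 = -7$)
$c{\left(K \right)} = K^{3}$
$- (c{\left(-125 \right)} + \left(- \frac{13934}{-7843} + \frac{m{\left(-46,-147 \right)}}{-8345}\right)) = - (\left(-125\right)^{3} - \left(- \frac{13934}{7843} - \frac{7}{8345}\right)) = - (-1953125 - - \frac{116334131}{65449835}) = - (-1953125 + \left(\frac{13934}{7843} + \frac{7}{8345}\right)) = - (-1953125 + \frac{116334131}{65449835}) = \left(-1\right) \left(- \frac{127831592650244}{65449835}\right) = \frac{127831592650244}{65449835}$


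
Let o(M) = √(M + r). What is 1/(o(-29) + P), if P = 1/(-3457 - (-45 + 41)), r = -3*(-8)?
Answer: -3453/59616046 - 11923209*I*√5/59616046 ≈ -5.7921e-5 - 0.44721*I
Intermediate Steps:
r = 24
o(M) = √(24 + M) (o(M) = √(M + 24) = √(24 + M))
P = -1/3453 (P = 1/(-3457 - 1*(-4)) = 1/(-3457 + 4) = 1/(-3453) = -1/3453 ≈ -0.00028960)
1/(o(-29) + P) = 1/(√(24 - 29) - 1/3453) = 1/(√(-5) - 1/3453) = 1/(I*√5 - 1/3453) = 1/(-1/3453 + I*√5)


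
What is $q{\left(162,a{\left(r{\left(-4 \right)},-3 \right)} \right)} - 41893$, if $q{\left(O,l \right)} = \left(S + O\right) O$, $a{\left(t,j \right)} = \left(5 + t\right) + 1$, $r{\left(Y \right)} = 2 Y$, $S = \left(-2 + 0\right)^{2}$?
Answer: $-15001$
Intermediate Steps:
$S = 4$ ($S = \left(-2\right)^{2} = 4$)
$a{\left(t,j \right)} = 6 + t$
$q{\left(O,l \right)} = O \left(4 + O\right)$ ($q{\left(O,l \right)} = \left(4 + O\right) O = O \left(4 + O\right)$)
$q{\left(162,a{\left(r{\left(-4 \right)},-3 \right)} \right)} - 41893 = 162 \left(4 + 162\right) - 41893 = 162 \cdot 166 - 41893 = 26892 - 41893 = -15001$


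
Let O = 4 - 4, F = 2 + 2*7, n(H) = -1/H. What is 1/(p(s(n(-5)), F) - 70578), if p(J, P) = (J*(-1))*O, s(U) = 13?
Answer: -1/70578 ≈ -1.4169e-5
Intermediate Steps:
F = 16 (F = 2 + 14 = 16)
O = 0
p(J, P) = 0 (p(J, P) = (J*(-1))*0 = -J*0 = 0)
1/(p(s(n(-5)), F) - 70578) = 1/(0 - 70578) = 1/(-70578) = -1/70578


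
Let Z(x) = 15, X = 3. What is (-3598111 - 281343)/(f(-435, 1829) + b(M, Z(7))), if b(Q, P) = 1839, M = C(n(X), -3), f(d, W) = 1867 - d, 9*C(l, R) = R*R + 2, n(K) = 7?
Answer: -3879454/4141 ≈ -936.84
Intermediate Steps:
C(l, R) = 2/9 + R²/9 (C(l, R) = (R*R + 2)/9 = (R² + 2)/9 = (2 + R²)/9 = 2/9 + R²/9)
M = 11/9 (M = 2/9 + (⅑)*(-3)² = 2/9 + (⅑)*9 = 2/9 + 1 = 11/9 ≈ 1.2222)
(-3598111 - 281343)/(f(-435, 1829) + b(M, Z(7))) = (-3598111 - 281343)/((1867 - 1*(-435)) + 1839) = -3879454/((1867 + 435) + 1839) = -3879454/(2302 + 1839) = -3879454/4141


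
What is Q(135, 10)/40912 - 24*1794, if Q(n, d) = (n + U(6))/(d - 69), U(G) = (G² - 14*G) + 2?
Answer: -103928917337/2413808 ≈ -43056.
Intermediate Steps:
U(G) = 2 + G² - 14*G
Q(n, d) = (-46 + n)/(-69 + d) (Q(n, d) = (n + (2 + 6² - 14*6))/(d - 69) = (n + (2 + 36 - 84))/(-69 + d) = (n - 46)/(-69 + d) = (-46 + n)/(-69 + d))
Q(135, 10)/40912 - 24*1794 = ((-46 + 135)/(-69 + 10))/40912 - 24*1794 = (89/(-59))*(1/40912) - 1*43056 = -1/59*89*(1/40912) - 43056 = -89/59*1/40912 - 43056 = -89/2413808 - 43056 = -103928917337/2413808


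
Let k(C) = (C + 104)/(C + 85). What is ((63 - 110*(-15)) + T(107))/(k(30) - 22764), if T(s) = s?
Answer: -104650/1308863 ≈ -0.079955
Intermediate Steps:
k(C) = (104 + C)/(85 + C)
((63 - 110*(-15)) + T(107))/(k(30) - 22764) = ((63 - 110*(-15)) + 107)/((104 + 30)/(85 + 30) - 22764) = ((63 + 1650) + 107)/(134/115 - 22764) = (1713 + 107)/((1/115)*134 - 22764) = 1820/(134/115 - 22764) = 1820/(-2617726/115) = 1820*(-115/2617726) = -104650/1308863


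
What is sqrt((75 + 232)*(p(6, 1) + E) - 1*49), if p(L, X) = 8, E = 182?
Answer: sqrt(58281) ≈ 241.41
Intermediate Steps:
sqrt((75 + 232)*(p(6, 1) + E) - 1*49) = sqrt((75 + 232)*(8 + 182) - 1*49) = sqrt(307*190 - 49) = sqrt(58330 - 49) = sqrt(58281)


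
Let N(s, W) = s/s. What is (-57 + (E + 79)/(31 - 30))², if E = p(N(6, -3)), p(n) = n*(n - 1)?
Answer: 484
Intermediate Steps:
N(s, W) = 1
p(n) = n*(-1 + n)
E = 0 (E = 1*(-1 + 1) = 1*0 = 0)
(-57 + (E + 79)/(31 - 30))² = (-57 + (0 + 79)/(31 - 30))² = (-57 + 79/1)² = (-57 + 79*1)² = (-57 + 79)² = 22² = 484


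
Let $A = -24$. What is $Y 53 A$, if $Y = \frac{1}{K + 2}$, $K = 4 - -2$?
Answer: $-159$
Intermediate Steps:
$K = 6$ ($K = 4 + 2 = 6$)
$Y = \frac{1}{8}$ ($Y = \frac{1}{6 + 2} = \frac{1}{8} \approx 0.125$)
$Y 53 A = \frac{53 \left(-24\right)}{8} = \frac{1}{8} \left(-1272\right) = -159$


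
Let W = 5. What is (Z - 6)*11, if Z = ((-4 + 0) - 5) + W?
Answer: -110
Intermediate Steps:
Z = -4 (Z = ((-4 + 0) - 5) + 5 = (-4 - 5) + 5 = -9 + 5 = -4)
(Z - 6)*11 = (-4 - 6)*11 = -10*11 = -110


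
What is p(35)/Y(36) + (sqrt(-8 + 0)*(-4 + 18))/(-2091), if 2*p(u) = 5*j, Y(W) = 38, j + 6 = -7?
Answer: -65/76 - 28*I*sqrt(2)/2091 ≈ -0.85526 - 0.018937*I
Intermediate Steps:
j = -13 (j = -6 - 7 = -13)
p(u) = -65/2 (p(u) = (5*(-13))/2 = (1/2)*(-65) = -65/2)
p(35)/Y(36) + (sqrt(-8 + 0)*(-4 + 18))/(-2091) = -65/2/38 + (sqrt(-8 + 0)*(-4 + 18))/(-2091) = -65/2*1/38 + (sqrt(-8)*14)*(-1/2091) = -65/76 + ((2*I*sqrt(2))*14)*(-1/2091) = -65/76 + (28*I*sqrt(2))*(-1/2091) = -65/76 - 28*I*sqrt(2)/2091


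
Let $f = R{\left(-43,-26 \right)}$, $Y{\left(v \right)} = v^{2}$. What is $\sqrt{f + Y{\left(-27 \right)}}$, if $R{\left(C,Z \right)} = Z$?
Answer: $\sqrt{703} \approx 26.514$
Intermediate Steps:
$f = -26$
$\sqrt{f + Y{\left(-27 \right)}} = \sqrt{-26 + \left(-27\right)^{2}} = \sqrt{-26 + 729} = \sqrt{703}$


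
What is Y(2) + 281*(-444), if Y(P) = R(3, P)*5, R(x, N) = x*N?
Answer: -124734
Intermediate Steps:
R(x, N) = N*x
Y(P) = 15*P (Y(P) = (P*3)*5 = (3*P)*5 = 15*P)
Y(2) + 281*(-444) = 15*2 + 281*(-444) = 30 - 124764 = -124734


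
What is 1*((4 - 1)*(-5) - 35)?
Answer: -50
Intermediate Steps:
1*((4 - 1)*(-5) - 35) = 1*(3*(-5) - 35) = 1*(-15 - 35) = 1*(-50) = -50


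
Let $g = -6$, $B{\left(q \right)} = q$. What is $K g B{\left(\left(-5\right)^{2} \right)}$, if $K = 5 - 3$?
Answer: $-300$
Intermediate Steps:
$K = 2$
$K g B{\left(\left(-5\right)^{2} \right)} = 2 \left(-6\right) \left(-5\right)^{2} = \left(-12\right) 25 = -300$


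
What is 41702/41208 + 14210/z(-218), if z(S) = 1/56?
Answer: 16395859891/20604 ≈ 7.9576e+5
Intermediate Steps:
z(S) = 1/56
41702/41208 + 14210/z(-218) = 41702/41208 + 14210/(1/56) = 41702*(1/41208) + 14210*56 = 20851/20604 + 795760 = 16395859891/20604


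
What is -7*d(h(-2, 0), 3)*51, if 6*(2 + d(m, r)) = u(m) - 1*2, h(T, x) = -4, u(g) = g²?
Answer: -119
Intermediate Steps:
d(m, r) = -7/3 + m²/6 (d(m, r) = -2 + (m² - 1*2)/6 = -2 + (m² - 2)/6 = -2 + (-2 + m²)/6 = -2 + (-⅓ + m²/6) = -7/3 + m²/6)
-7*d(h(-2, 0), 3)*51 = -7*(-7/3 + (⅙)*(-4)²)*51 = -7*(-7/3 + (⅙)*16)*51 = -7*(-7/3 + 8/3)*51 = -7*⅓*51 = -7/3*51 = -119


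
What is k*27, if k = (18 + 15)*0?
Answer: 0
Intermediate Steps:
k = 0 (k = 33*0 = 0)
k*27 = 0*27 = 0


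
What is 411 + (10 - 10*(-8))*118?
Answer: 11031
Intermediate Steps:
411 + (10 - 10*(-8))*118 = 411 + (10 + 80)*118 = 411 + 90*118 = 411 + 10620 = 11031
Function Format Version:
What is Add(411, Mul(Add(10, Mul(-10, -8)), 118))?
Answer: 11031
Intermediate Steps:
Add(411, Mul(Add(10, Mul(-10, -8)), 118)) = Add(411, Mul(Add(10, 80), 118)) = Add(411, Mul(90, 118)) = Add(411, 10620) = 11031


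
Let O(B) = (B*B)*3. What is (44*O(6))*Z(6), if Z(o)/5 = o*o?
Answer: 855360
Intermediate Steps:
Z(o) = 5*o² (Z(o) = 5*(o*o) = 5*o²)
O(B) = 3*B² (O(B) = B²*3 = 3*B²)
(44*O(6))*Z(6) = (44*(3*6²))*(5*6²) = (44*(3*36))*(5*36) = (44*108)*180 = 4752*180 = 855360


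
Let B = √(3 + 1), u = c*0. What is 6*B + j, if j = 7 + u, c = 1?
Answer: 19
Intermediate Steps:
u = 0 (u = 1*0 = 0)
B = 2 (B = √4 = 2)
j = 7 (j = 7 + 0 = 7)
6*B + j = 6*2 + 7 = 12 + 7 = 19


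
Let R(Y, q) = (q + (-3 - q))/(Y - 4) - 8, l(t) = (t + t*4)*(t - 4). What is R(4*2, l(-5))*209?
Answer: -7315/4 ≈ -1828.8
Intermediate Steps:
l(t) = 5*t*(-4 + t) (l(t) = (t + 4*t)*(-4 + t) = (5*t)*(-4 + t) = 5*t*(-4 + t))
R(Y, q) = -8 - 3/(-4 + Y) (R(Y, q) = -3/(-4 + Y) - 8 = -8 - 3/(-4 + Y))
R(4*2, l(-5))*209 = ((29 - 32*2)/(-4 + 4*2))*209 = ((29 - 8*8)/(-4 + 8))*209 = ((29 - 64)/4)*209 = ((1/4)*(-35))*209 = -35/4*209 = -7315/4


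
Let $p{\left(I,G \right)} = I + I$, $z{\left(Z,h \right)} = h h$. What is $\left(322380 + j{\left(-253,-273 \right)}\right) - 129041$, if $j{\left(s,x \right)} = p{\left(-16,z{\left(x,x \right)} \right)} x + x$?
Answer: $201802$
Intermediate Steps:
$z{\left(Z,h \right)} = h^{2}$
$p{\left(I,G \right)} = 2 I$
$j{\left(s,x \right)} = - 31 x$ ($j{\left(s,x \right)} = 2 \left(-16\right) x + x = - 32 x + x = - 31 x$)
$\left(322380 + j{\left(-253,-273 \right)}\right) - 129041 = \left(322380 - -8463\right) - 129041 = \left(322380 + 8463\right) - 129041 = 330843 - 129041 = 201802$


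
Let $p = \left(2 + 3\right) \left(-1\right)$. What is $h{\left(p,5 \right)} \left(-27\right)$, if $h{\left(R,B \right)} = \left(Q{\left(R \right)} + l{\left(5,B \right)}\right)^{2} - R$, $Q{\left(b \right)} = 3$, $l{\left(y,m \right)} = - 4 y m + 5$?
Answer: $-228663$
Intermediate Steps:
$l{\left(y,m \right)} = 5 - 4 m y$ ($l{\left(y,m \right)} = - 4 m y + 5 = 5 - 4 m y$)
$p = -5$ ($p = 5 \left(-1\right) = -5$)
$h{\left(R,B \right)} = \left(8 - 20 B\right)^{2} - R$ ($h{\left(R,B \right)} = \left(3 - \left(-5 + 4 B 5\right)\right)^{2} - R = \left(3 - \left(-5 + 20 B\right)\right)^{2} - R = \left(8 - 20 B\right)^{2} - R$)
$h{\left(p,5 \right)} \left(-27\right) = \left(\left(-1\right) \left(-5\right) + 16 \left(-2 + 5 \cdot 5\right)^{2}\right) \left(-27\right) = \left(5 + 16 \left(-2 + 25\right)^{2}\right) \left(-27\right) = \left(5 + 16 \cdot 23^{2}\right) \left(-27\right) = \left(5 + 16 \cdot 529\right) \left(-27\right) = \left(5 + 8464\right) \left(-27\right) = 8469 \left(-27\right) = -228663$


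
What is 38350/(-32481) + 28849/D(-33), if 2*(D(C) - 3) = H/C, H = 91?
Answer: 61840824904/3475467 ≈ 17794.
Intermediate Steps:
D(C) = 3 + 91/(2*C) (D(C) = 3 + (91/C)/2 = 3 + 91/(2*C))
38350/(-32481) + 28849/D(-33) = 38350/(-32481) + 28849/(3 + (91/2)/(-33)) = 38350*(-1/32481) + 28849/(3 + (91/2)*(-1/33)) = -38350/32481 + 28849/(3 - 91/66) = -38350/32481 + 28849/(107/66) = -38350/32481 + 28849*(66/107) = -38350/32481 + 1904034/107 = 61840824904/3475467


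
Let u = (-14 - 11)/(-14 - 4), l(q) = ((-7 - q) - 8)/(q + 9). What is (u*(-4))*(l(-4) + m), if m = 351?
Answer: -17440/9 ≈ -1937.8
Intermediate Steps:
l(q) = (-15 - q)/(9 + q)
u = 25/18 (u = -25/(-18) = -25*(-1/18) = 25/18 ≈ 1.3889)
(u*(-4))*(l(-4) + m) = ((25/18)*(-4))*((-15 - 1*(-4))/(9 - 4) + 351) = -50*((-15 + 4)/5 + 351)/9 = -50*((⅕)*(-11) + 351)/9 = -50*(-11/5 + 351)/9 = -50/9*1744/5 = -17440/9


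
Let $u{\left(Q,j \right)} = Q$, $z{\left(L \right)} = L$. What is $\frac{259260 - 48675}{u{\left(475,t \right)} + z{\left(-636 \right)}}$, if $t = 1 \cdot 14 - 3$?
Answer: $- \frac{210585}{161} \approx -1308.0$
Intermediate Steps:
$t = 11$ ($t = 14 - 3 = 11$)
$\frac{259260 - 48675}{u{\left(475,t \right)} + z{\left(-636 \right)}} = \frac{259260 - 48675}{475 - 636} = \frac{210585}{-161} = 210585 \left(- \frac{1}{161}\right) = - \frac{210585}{161}$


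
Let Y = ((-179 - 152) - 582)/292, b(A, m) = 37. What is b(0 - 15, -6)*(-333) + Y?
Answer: -3598645/292 ≈ -12324.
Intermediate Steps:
Y = -913/292 (Y = (-331 - 582)*(1/292) = -913*1/292 = -913/292 ≈ -3.1267)
b(0 - 15, -6)*(-333) + Y = 37*(-333) - 913/292 = -12321 - 913/292 = -3598645/292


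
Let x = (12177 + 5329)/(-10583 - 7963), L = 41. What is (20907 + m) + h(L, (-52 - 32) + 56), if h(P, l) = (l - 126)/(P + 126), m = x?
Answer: 32373502244/1548591 ≈ 20905.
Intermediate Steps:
x = -8753/9273 (x = 17506/(-18546) = 17506*(-1/18546) = -8753/9273 ≈ -0.94392)
m = -8753/9273 ≈ -0.94392
h(P, l) = (-126 + l)/(126 + P)
(20907 + m) + h(L, (-52 - 32) + 56) = (20907 - 8753/9273) + (-126 + ((-52 - 32) + 56))/(126 + 41) = 193861858/9273 + (-126 + (-84 + 56))/167 = 193861858/9273 + (-126 - 28)/167 = 193861858/9273 + (1/167)*(-154) = 193861858/9273 - 154/167 = 32373502244/1548591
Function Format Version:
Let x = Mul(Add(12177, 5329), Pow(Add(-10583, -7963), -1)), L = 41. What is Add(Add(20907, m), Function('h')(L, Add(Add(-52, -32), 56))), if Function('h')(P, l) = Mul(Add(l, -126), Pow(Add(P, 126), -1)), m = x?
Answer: Rational(32373502244, 1548591) ≈ 20905.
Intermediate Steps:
x = Rational(-8753, 9273) (x = Mul(17506, Pow(-18546, -1)) = Mul(17506, Rational(-1, 18546)) = Rational(-8753, 9273) ≈ -0.94392)
m = Rational(-8753, 9273) ≈ -0.94392
Function('h')(P, l) = Mul(Pow(Add(126, P), -1), Add(-126, l)) (Function('h')(P, l) = Mul(Add(-126, l), Pow(Add(126, P), -1)) = Mul(Pow(Add(126, P), -1), Add(-126, l)))
Add(Add(20907, m), Function('h')(L, Add(Add(-52, -32), 56))) = Add(Add(20907, Rational(-8753, 9273)), Mul(Pow(Add(126, 41), -1), Add(-126, Add(Add(-52, -32), 56)))) = Add(Rational(193861858, 9273), Mul(Pow(167, -1), Add(-126, Add(-84, 56)))) = Add(Rational(193861858, 9273), Mul(Rational(1, 167), Add(-126, -28))) = Add(Rational(193861858, 9273), Mul(Rational(1, 167), -154)) = Add(Rational(193861858, 9273), Rational(-154, 167)) = Rational(32373502244, 1548591)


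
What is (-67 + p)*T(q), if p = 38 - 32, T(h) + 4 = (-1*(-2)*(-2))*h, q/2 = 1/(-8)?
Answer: 183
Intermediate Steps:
q = -1/4 (q = 2*(1/(-8)) = 2*(1*(-1/8)) = 2*(-1/8) = -1/4 ≈ -0.25000)
T(h) = -4 - 4*h (T(h) = -4 + (-1*(-2)*(-2))*h = -4 + (2*(-2))*h = -4 - 4*h)
p = 6
(-67 + p)*T(q) = (-67 + 6)*(-4 - 4*(-1/4)) = -61*(-4 + 1) = -61*(-3) = 183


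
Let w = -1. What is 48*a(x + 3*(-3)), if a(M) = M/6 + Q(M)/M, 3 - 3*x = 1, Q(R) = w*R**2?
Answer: 1000/3 ≈ 333.33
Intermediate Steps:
Q(R) = -R**2
x = 2/3 (x = 1 - 1/3*1 = 1 - 1/3 = 2/3 ≈ 0.66667)
a(M) = -5*M/6 (a(M) = M/6 + (-M**2)/M = M*(1/6) - M = M/6 - M = -5*M/6)
48*a(x + 3*(-3)) = 48*(-5*(2/3 + 3*(-3))/6) = 48*(-5*(2/3 - 9)/6) = 48*(-5/6*(-25/3)) = 48*(125/18) = 1000/3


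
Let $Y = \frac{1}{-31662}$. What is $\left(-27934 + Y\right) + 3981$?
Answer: $- \frac{758399887}{31662} \approx -23953.0$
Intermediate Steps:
$Y = - \frac{1}{31662} \approx -3.1584 \cdot 10^{-5}$
$\left(-27934 + Y\right) + 3981 = \left(-27934 - \frac{1}{31662}\right) + 3981 = - \frac{884446309}{31662} + 3981 = - \frac{758399887}{31662}$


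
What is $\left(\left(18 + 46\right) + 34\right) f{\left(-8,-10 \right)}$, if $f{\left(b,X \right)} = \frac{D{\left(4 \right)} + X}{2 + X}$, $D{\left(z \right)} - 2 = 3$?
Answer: $\frac{245}{4} \approx 61.25$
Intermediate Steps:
$D{\left(z \right)} = 5$ ($D{\left(z \right)} = 2 + 3 = 5$)
$f{\left(b,X \right)} = \frac{5 + X}{2 + X}$
$\left(\left(18 + 46\right) + 34\right) f{\left(-8,-10 \right)} = \left(\left(18 + 46\right) + 34\right) \frac{5 - 10}{2 - 10} = \left(64 + 34\right) \frac{1}{-8} \left(-5\right) = 98 \left(\left(- \frac{1}{8}\right) \left(-5\right)\right) = 98 \cdot \frac{5}{8} = \frac{245}{4}$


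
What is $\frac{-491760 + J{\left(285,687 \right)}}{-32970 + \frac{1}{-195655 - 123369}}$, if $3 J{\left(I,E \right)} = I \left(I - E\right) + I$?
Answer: $\frac{169036461520}{10518221281} \approx 16.071$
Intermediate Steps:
$J{\left(I,E \right)} = \frac{I}{3} + \frac{I \left(I - E\right)}{3}$ ($J{\left(I,E \right)} = \frac{I \left(I - E\right) + I}{3} = \frac{I + I \left(I - E\right)}{3} = \frac{I}{3} + \frac{I \left(I - E\right)}{3}$)
$\frac{-491760 + J{\left(285,687 \right)}}{-32970 + \frac{1}{-195655 - 123369}} = \frac{-491760 + \frac{1}{3} \cdot 285 \left(1 + 285 - 687\right)}{-32970 + \frac{1}{-195655 - 123369}} = \frac{-491760 + \frac{1}{3} \cdot 285 \left(1 + 285 - 687\right)}{-32970 + \frac{1}{-319024}} = \frac{-491760 + \frac{1}{3} \cdot 285 \left(-401\right)}{-32970 - \frac{1}{319024}} = \frac{-491760 - 38095}{- \frac{10518221281}{319024}} = \left(-529855\right) \left(- \frac{319024}{10518221281}\right) = \frac{169036461520}{10518221281}$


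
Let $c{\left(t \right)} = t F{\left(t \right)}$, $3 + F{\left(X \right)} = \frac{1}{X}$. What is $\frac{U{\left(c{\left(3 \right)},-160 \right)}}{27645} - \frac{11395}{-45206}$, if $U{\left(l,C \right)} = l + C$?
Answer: $\frac{102473389}{416573290} \approx 0.24599$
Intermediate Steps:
$F{\left(X \right)} = -3 + \frac{1}{X}$
$c{\left(t \right)} = t \left(-3 + \frac{1}{t}\right)$
$U{\left(l,C \right)} = C + l$
$\frac{U{\left(c{\left(3 \right)},-160 \right)}}{27645} - \frac{11395}{-45206} = \frac{-160 + \left(1 - 9\right)}{27645} - \frac{11395}{-45206} = \left(-160 + \left(1 - 9\right)\right) \frac{1}{27645} - - \frac{11395}{45206} = \left(-160 - 8\right) \frac{1}{27645} + \frac{11395}{45206} = \left(-168\right) \frac{1}{27645} + \frac{11395}{45206} = - \frac{56}{9215} + \frac{11395}{45206} = \frac{102473389}{416573290}$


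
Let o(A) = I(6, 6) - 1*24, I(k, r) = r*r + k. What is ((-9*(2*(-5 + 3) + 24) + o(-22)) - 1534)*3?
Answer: -5088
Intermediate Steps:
I(k, r) = k + r**2 (I(k, r) = r**2 + k = k + r**2)
o(A) = 18 (o(A) = (6 + 6**2) - 1*24 = (6 + 36) - 24 = 42 - 24 = 18)
((-9*(2*(-5 + 3) + 24) + o(-22)) - 1534)*3 = ((-9*(2*(-5 + 3) + 24) + 18) - 1534)*3 = ((-9*(2*(-2) + 24) + 18) - 1534)*3 = ((-9*(-4 + 24) + 18) - 1534)*3 = ((-9*20 + 18) - 1534)*3 = ((-180 + 18) - 1534)*3 = (-162 - 1534)*3 = -1696*3 = -5088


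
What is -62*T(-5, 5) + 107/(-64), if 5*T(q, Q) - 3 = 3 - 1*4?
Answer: -8471/320 ≈ -26.472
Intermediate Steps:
T(q, Q) = ⅖ (T(q, Q) = ⅗ + (3 - 1*4)/5 = ⅗ + (3 - 4)/5 = ⅗ + (⅕)*(-1) = ⅗ - ⅕ = ⅖)
-62*T(-5, 5) + 107/(-64) = -62*⅖ + 107/(-64) = -124/5 + 107*(-1/64) = -124/5 - 107/64 = -8471/320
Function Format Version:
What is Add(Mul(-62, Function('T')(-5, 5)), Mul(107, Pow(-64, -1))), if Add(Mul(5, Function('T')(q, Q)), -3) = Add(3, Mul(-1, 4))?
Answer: Rational(-8471, 320) ≈ -26.472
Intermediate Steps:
Function('T')(q, Q) = Rational(2, 5) (Function('T')(q, Q) = Add(Rational(3, 5), Mul(Rational(1, 5), Add(3, Mul(-1, 4)))) = Add(Rational(3, 5), Mul(Rational(1, 5), Add(3, -4))) = Add(Rational(3, 5), Mul(Rational(1, 5), -1)) = Add(Rational(3, 5), Rational(-1, 5)) = Rational(2, 5))
Add(Mul(-62, Function('T')(-5, 5)), Mul(107, Pow(-64, -1))) = Add(Mul(-62, Rational(2, 5)), Mul(107, Pow(-64, -1))) = Add(Rational(-124, 5), Mul(107, Rational(-1, 64))) = Add(Rational(-124, 5), Rational(-107, 64)) = Rational(-8471, 320)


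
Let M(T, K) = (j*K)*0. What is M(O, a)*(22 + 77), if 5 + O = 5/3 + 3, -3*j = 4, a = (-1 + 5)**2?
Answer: 0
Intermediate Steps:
a = 16 (a = 4**2 = 16)
j = -4/3 (j = -1/3*4 = -4/3 ≈ -1.3333)
O = -1/3 (O = -5 + (5/3 + 3) = -5 + 14/3 = -1/3 ≈ -0.33333)
M(T, K) = 0 (M(T, K) = -4*K/3*0 = 0)
M(O, a)*(22 + 77) = 0*(22 + 77) = 0*99 = 0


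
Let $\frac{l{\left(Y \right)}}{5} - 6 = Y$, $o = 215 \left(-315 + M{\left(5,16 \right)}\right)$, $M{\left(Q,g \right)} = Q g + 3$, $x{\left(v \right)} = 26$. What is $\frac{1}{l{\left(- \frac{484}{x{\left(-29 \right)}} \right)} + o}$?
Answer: $- \frac{13}{649260} \approx -2.0023 \cdot 10^{-5}$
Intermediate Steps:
$M{\left(Q,g \right)} = 3 + Q g$
$o = -49880$ ($o = 215 \left(-315 + \left(3 + 5 \cdot 16\right)\right) = 215 \left(-315 + \left(3 + 80\right)\right) = 215 \left(-315 + 83\right) = 215 \left(-232\right) = -49880$)
$l{\left(Y \right)} = 30 + 5 Y$
$\frac{1}{l{\left(- \frac{484}{x{\left(-29 \right)}} \right)} + o} = \frac{1}{\left(30 + 5 \left(- \frac{484}{26}\right)\right) - 49880} = \frac{1}{\left(30 + 5 \left(\left(-484\right) \frac{1}{26}\right)\right) - 49880} = \frac{1}{\left(30 + 5 \left(- \frac{242}{13}\right)\right) - 49880} = \frac{1}{\left(30 - \frac{1210}{13}\right) - 49880} = \frac{1}{- \frac{820}{13} - 49880} = \frac{1}{- \frac{649260}{13}} = - \frac{13}{649260}$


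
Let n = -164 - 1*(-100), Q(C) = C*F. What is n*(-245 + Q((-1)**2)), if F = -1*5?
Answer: 16000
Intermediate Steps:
F = -5
Q(C) = -5*C (Q(C) = C*(-5) = -5*C)
n = -64 (n = -164 + 100 = -64)
n*(-245 + Q((-1)**2)) = -64*(-245 - 5*(-1)**2) = -64*(-245 - 5*1) = -64*(-245 - 5) = -64*(-250) = 16000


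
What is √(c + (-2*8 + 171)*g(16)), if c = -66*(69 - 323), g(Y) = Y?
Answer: 2*√4811 ≈ 138.72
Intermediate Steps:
c = 16764 (c = -66*(-254) = 16764)
√(c + (-2*8 + 171)*g(16)) = √(16764 + (-2*8 + 171)*16) = √(16764 + (-16 + 171)*16) = √(16764 + 155*16) = √(16764 + 2480) = √19244 = 2*√4811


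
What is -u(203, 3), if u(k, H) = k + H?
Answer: -206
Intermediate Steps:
u(k, H) = H + k
-u(203, 3) = -(3 + 203) = -1*206 = -206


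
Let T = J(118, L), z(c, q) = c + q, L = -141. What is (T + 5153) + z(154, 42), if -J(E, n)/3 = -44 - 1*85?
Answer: 5736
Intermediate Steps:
J(E, n) = 387 (J(E, n) = -3*(-44 - 1*85) = -3*(-44 - 85) = -3*(-129) = 387)
T = 387
(T + 5153) + z(154, 42) = (387 + 5153) + (154 + 42) = 5540 + 196 = 5736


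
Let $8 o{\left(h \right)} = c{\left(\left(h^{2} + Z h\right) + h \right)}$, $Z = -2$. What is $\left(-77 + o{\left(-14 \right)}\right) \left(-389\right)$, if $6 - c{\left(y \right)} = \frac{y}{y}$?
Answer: $\frac{237679}{8} \approx 29710.0$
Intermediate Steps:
$c{\left(y \right)} = 5$ ($c{\left(y \right)} = 6 - \frac{y}{y} = 6 - 1 = 5$)
$o{\left(h \right)} = \frac{5}{8}$ ($o{\left(h \right)} = \frac{1}{8} \cdot 5 = \frac{5}{8}$)
$\left(-77 + o{\left(-14 \right)}\right) \left(-389\right) = \left(-77 + \frac{5}{8}\right) \left(-389\right) = \left(- \frac{611}{8}\right) \left(-389\right) = \frac{237679}{8}$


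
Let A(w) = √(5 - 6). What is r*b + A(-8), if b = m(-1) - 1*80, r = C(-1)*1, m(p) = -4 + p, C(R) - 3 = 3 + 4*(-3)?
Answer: 510 + I ≈ 510.0 + 1.0*I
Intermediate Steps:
C(R) = -6 (C(R) = 3 + (3 + 4*(-3)) = 3 + (3 - 12) = 3 - 9 = -6)
r = -6 (r = -6*1 = -6)
A(w) = I (A(w) = √(-1) = I)
b = -85 (b = (-4 - 1) - 1*80 = -5 - 80 = -85)
r*b + A(-8) = -6*(-85) + I = 510 + I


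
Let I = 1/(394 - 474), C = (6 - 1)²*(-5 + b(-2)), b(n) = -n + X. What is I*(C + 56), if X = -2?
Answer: 69/80 ≈ 0.86250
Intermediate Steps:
b(n) = -2 - n (b(n) = -n - 2 = -2 - n)
C = -125 (C = (6 - 1)²*(-5 + (-2 - 1*(-2))) = 5²*(-5 + (-2 + 2)) = 25*(-5 + 0) = 25*(-5) = -125)
I = -1/80 (I = 1/(-80) = -1/80 ≈ -0.012500)
I*(C + 56) = -(-125 + 56)/80 = -1/80*(-69) = 69/80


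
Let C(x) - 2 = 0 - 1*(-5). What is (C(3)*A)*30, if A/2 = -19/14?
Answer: -570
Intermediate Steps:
C(x) = 7 (C(x) = 2 + (0 - 1*(-5)) = 2 + (0 + 5) = 2 + 5 = 7)
A = -19/7 (A = 2*(-19/14) = -19/7 ≈ -2.7143)
(C(3)*A)*30 = (7*(-19/7))*30 = -19*30 = -570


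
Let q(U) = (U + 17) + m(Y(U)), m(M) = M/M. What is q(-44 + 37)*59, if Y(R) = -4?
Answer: 649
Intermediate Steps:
m(M) = 1
q(U) = 18 + U (q(U) = (U + 17) + 1 = (17 + U) + 1 = 18 + U)
q(-44 + 37)*59 = (18 + (-44 + 37))*59 = (18 - 7)*59 = 11*59 = 649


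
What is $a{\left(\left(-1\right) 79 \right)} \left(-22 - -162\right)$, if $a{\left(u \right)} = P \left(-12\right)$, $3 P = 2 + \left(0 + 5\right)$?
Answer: $-3920$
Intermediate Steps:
$P = \frac{7}{3}$ ($P = \frac{2 + \left(0 + 5\right)}{3} = \frac{2 + 5}{3} = \frac{1}{3} \cdot 7 = \frac{7}{3} \approx 2.3333$)
$a{\left(u \right)} = -28$ ($a{\left(u \right)} = \frac{7}{3} \left(-12\right) = -28$)
$a{\left(\left(-1\right) 79 \right)} \left(-22 - -162\right) = - 28 \left(-22 - -162\right) = - 28 \left(-22 + 162\right) = \left(-28\right) 140 = -3920$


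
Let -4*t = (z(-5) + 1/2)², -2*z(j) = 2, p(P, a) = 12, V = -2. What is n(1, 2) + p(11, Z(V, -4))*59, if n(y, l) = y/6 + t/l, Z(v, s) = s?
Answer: 67981/96 ≈ 708.14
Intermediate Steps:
z(j) = -1 (z(j) = -½*2 = -1)
t = -1/16 (t = -(-1 + 1/2)²/4 = -(-1 + 1*(½))²/4 = -(-1 + ½)²/4 = -(-½)²/4 = -¼*¼ = -1/16 ≈ -0.062500)
n(y, l) = -1/(16*l) + y/6 (n(y, l) = y/6 - 1/(16*l) = -1/(16*l) + y/6)
n(1, 2) + p(11, Z(V, -4))*59 = (-1/16/2 + (⅙)*1) + 12*59 = (-1/16*½ + ⅙) + 708 = (-1/32 + ⅙) + 708 = 13/96 + 708 = 67981/96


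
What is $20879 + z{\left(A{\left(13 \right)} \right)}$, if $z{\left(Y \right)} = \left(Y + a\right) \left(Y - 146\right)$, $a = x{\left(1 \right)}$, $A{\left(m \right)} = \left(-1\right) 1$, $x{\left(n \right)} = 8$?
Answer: $19850$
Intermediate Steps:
$A{\left(m \right)} = -1$
$a = 8$
$z{\left(Y \right)} = \left(-146 + Y\right) \left(8 + Y\right)$ ($z{\left(Y \right)} = \left(Y + 8\right) \left(Y - 146\right) = \left(8 + Y\right) \left(-146 + Y\right) = \left(-146 + Y\right) \left(8 + Y\right)$)
$20879 + z{\left(A{\left(13 \right)} \right)} = 20879 - \left(1030 - 1\right) = 20879 + \left(-1168 + 1 + 138\right) = 20879 - 1029 = 19850$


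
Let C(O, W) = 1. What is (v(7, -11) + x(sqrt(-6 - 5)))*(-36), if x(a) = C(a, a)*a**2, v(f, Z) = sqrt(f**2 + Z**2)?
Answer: 396 - 36*sqrt(170) ≈ -73.383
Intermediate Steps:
v(f, Z) = sqrt(Z**2 + f**2)
x(a) = a**2 (x(a) = 1*a**2 = a**2)
(v(7, -11) + x(sqrt(-6 - 5)))*(-36) = (sqrt((-11)**2 + 7**2) + (sqrt(-6 - 5))**2)*(-36) = (sqrt(121 + 49) + (sqrt(-11))**2)*(-36) = (sqrt(170) + (I*sqrt(11))**2)*(-36) = (sqrt(170) - 11)*(-36) = (-11 + sqrt(170))*(-36) = 396 - 36*sqrt(170)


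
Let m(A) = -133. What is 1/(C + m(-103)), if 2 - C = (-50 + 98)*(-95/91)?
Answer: -91/7361 ≈ -0.012362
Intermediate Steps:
C = 4742/91 (C = 2 - (-50 + 98)*(-95/91) = 2 - 48*(-95*1/91) = 2 - 48*(-95)/91 = 2 - 1*(-4560/91) = 2 + 4560/91 = 4742/91 ≈ 52.110)
1/(C + m(-103)) = 1/(4742/91 - 133) = 1/(-7361/91) = -91/7361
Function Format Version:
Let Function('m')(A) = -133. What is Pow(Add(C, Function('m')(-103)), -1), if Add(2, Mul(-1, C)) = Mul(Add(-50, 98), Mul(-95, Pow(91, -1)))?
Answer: Rational(-91, 7361) ≈ -0.012362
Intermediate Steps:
C = Rational(4742, 91) (C = Add(2, Mul(-1, Mul(Add(-50, 98), Mul(-95, Pow(91, -1))))) = Add(2, Mul(-1, Mul(48, Mul(-95, Rational(1, 91))))) = Add(2, Mul(-1, Mul(48, Rational(-95, 91)))) = Add(2, Mul(-1, Rational(-4560, 91))) = Add(2, Rational(4560, 91)) = Rational(4742, 91) ≈ 52.110)
Pow(Add(C, Function('m')(-103)), -1) = Pow(Add(Rational(4742, 91), -133), -1) = Pow(Rational(-7361, 91), -1) = Rational(-91, 7361)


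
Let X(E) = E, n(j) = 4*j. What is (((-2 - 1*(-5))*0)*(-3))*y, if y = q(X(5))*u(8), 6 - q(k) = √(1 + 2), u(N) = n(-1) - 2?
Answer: 0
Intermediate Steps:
u(N) = -6 (u(N) = 4*(-1) - 2 = -4 - 2 = -6)
q(k) = 6 - √3 (q(k) = 6 - √(1 + 2) = 6 - √3)
y = -36 + 6*√3 (y = (6 - √3)*(-6) = -36 + 6*√3 ≈ -25.608)
(((-2 - 1*(-5))*0)*(-3))*y = (((-2 - 1*(-5))*0)*(-3))*(-36 + 6*√3) = (((-2 + 5)*0)*(-3))*(-36 + 6*√3) = ((3*0)*(-3))*(-36 + 6*√3) = (0*(-3))*(-36 + 6*√3) = 0*(-36 + 6*√3) = 0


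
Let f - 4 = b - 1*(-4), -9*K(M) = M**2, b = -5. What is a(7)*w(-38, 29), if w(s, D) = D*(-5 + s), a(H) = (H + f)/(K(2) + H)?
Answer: -112230/59 ≈ -1902.2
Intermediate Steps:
K(M) = -M**2/9
f = 3 (f = 4 + (-5 - 1*(-4)) = 4 + (-5 + 4) = 4 - 1 = 3)
a(H) = (3 + H)/(-4/9 + H) (a(H) = (H + 3)/(-1/9*2**2 + H) = (3 + H)/(-1/9*4 + H) = (3 + H)/(-4/9 + H))
a(7)*w(-38, 29) = (9*(3 + 7)/(-4 + 9*7))*(29*(-5 - 38)) = (9*10/(-4 + 63))*(29*(-43)) = (9*10/59)*(-1247) = (9*(1/59)*10)*(-1247) = (90/59)*(-1247) = -112230/59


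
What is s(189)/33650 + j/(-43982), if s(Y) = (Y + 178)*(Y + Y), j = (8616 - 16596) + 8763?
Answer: 3037549491/739997150 ≈ 4.1048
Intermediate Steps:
j = 783 (j = -7980 + 8763 = 783)
s(Y) = 2*Y*(178 + Y) (s(Y) = (178 + Y)*(2*Y) = 2*Y*(178 + Y))
s(189)/33650 + j/(-43982) = (2*189*(178 + 189))/33650 + 783/(-43982) = (2*189*367)*(1/33650) + 783*(-1/43982) = 138726*(1/33650) - 783/43982 = 69363/16825 - 783/43982 = 3037549491/739997150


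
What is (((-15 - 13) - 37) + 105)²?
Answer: 1600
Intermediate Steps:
(((-15 - 13) - 37) + 105)² = ((-28 - 37) + 105)² = (-65 + 105)² = 40² = 1600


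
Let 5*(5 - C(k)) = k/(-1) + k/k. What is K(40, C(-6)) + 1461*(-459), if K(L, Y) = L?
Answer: -670559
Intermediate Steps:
C(k) = 24/5 + k/5 (C(k) = 5 - (k/(-1) + k/k)/5 = 5 - (k*(-1) + 1)/5 = 5 - (-k + 1)/5 = 5 - (1 - k)/5 = 5 + (-1/5 + k/5) = 24/5 + k/5)
K(40, C(-6)) + 1461*(-459) = 40 + 1461*(-459) = 40 - 670599 = -670559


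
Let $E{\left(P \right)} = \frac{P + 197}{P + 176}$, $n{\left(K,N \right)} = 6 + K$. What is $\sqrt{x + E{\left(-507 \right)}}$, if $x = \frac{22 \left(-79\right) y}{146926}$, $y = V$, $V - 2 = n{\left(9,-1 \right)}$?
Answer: $\frac{\sqrt{434863771339751}}{24316253} \approx 0.85759$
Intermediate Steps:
$E{\left(P \right)} = \frac{197 + P}{176 + P}$
$V = 17$ ($V = 2 + \left(6 + 9\right) = 2 + 15 = 17$)
$y = 17$
$x = - \frac{14773}{73463}$ ($x = \frac{22 \left(-79\right) 17}{146926} = \left(-1738\right) 17 \cdot \frac{1}{146926} = \left(-29546\right) \frac{1}{146926} = - \frac{14773}{73463} \approx -0.20109$)
$\sqrt{x + E{\left(-507 \right)}} = \sqrt{- \frac{14773}{73463} + \frac{197 - 507}{176 - 507}} = \sqrt{- \frac{14773}{73463} + \frac{1}{-331} \left(-310\right)} = \sqrt{- \frac{14773}{73463} - - \frac{310}{331}} = \sqrt{- \frac{14773}{73463} + \frac{310}{331}} = \sqrt{\frac{17883667}{24316253}} = \frac{\sqrt{434863771339751}}{24316253}$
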